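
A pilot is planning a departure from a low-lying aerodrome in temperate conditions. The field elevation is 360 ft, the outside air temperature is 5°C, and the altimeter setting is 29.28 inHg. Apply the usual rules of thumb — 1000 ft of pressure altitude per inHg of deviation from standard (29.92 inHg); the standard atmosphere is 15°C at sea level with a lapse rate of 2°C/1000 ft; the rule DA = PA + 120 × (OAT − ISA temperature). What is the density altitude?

40 ft

Pressure altitude = 360 + (29.92 − 29.28) × 1000 = 360 + (+640) = 1000 ft.
ISA temperature at 1000 ft = 15 − 2 × (1000/1000) = 13°C.
ISA deviation = 5 − 13 = -8°C.
Density altitude = 1000 + 120 × (-8) = 40 ft.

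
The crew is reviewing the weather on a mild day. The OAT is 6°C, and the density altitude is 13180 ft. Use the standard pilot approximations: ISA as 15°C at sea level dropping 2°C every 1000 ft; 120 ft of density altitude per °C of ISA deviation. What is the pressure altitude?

11500 ft

DA = PA + 120 × (OAT − (15 − 2·PA/1000)) = PA + 120·OAT − 1800 + 0.24·PA = 1.24·PA + 120·OAT − 1800.
So 1.24·PA = 13180 − 120 × 6 + 1800 = 14260.
PA = 14260 / 1.24 = 11500 ft.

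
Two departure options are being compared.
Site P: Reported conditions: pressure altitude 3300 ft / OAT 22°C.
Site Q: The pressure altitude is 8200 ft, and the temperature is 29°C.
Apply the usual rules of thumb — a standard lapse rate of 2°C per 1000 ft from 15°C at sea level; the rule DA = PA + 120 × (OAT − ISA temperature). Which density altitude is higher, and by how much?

Site P: ISA temp = 8.4°C, deviation +13.6°C, DA = 3300 + 120 × 13.6 = 4932 ft.
Site Q: ISA temp = -1.4°C, deviation +30.4°C, DA = 8200 + 120 × 30.4 = 11848 ft.
Site Q is higher by 11848 − 4932 = 6916 ft.

Site Q by 6916 ft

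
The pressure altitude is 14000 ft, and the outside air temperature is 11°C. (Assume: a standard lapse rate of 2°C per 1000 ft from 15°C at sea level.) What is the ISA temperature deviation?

ISA+24°C

ISA temperature at 14000 ft = 15 − 2 × (14000/1000) = -13°C.
Deviation = OAT − ISA = 11 − (-13) = +24°C.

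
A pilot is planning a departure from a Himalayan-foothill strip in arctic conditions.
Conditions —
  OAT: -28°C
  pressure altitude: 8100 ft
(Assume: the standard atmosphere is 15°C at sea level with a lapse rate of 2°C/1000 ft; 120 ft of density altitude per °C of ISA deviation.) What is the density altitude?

4884 ft

ISA temperature at 8100 ft = 15 − 2 × (8100/1000) = -1.2°C.
ISA deviation = -28 − (-1.2) = -26.8°C.
Density altitude = 8100 + 120 × (-26.8) = 8100 + (-3216) = 4884 ft.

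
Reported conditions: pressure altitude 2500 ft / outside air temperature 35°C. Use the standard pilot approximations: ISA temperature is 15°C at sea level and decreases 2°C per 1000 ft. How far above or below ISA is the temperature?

ISA temperature at 2500 ft = 15 − 2 × (2500/1000) = 10°C.
Deviation = OAT − ISA = 35 − 10 = +25°C.

ISA+25°C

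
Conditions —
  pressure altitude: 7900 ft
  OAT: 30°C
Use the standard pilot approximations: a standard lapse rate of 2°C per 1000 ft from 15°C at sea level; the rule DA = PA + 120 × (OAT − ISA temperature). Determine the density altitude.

ISA temperature at 7900 ft = 15 − 2 × (7900/1000) = -0.8°C.
ISA deviation = 30 − (-0.8) = +30.8°C.
Density altitude = 7900 + 120 × (30.8) = 7900 + (+3696) = 11596 ft.

11596 ft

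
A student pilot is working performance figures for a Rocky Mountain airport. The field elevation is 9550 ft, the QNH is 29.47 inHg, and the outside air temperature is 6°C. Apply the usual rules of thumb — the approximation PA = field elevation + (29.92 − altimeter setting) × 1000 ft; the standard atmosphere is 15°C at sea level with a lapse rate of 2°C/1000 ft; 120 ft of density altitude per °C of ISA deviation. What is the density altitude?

11320 ft

Pressure altitude = 9550 + (29.92 − 29.47) × 1000 = 9550 + (+450) = 10000 ft.
ISA temperature at 10000 ft = 15 − 2 × (10000/1000) = -5°C.
ISA deviation = 6 − (-5) = +11°C.
Density altitude = 10000 + 120 × (11) = 11320 ft.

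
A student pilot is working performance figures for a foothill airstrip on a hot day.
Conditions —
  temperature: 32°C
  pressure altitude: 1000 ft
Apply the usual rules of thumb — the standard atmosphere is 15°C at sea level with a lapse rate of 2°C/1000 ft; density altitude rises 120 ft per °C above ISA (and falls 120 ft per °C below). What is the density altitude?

ISA temperature at 1000 ft = 15 − 2 × (1000/1000) = 13°C.
ISA deviation = 32 − 13 = +19°C.
Density altitude = 1000 + 120 × (19) = 1000 + (+2280) = 3280 ft.

3280 ft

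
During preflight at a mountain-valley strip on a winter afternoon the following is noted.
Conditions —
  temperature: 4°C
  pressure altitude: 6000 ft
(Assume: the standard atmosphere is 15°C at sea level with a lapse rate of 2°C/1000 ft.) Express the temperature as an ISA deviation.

ISA temperature at 6000 ft = 15 − 2 × (6000/1000) = 3°C.
Deviation = OAT − ISA = 4 − 3 = +1°C.

ISA+1°C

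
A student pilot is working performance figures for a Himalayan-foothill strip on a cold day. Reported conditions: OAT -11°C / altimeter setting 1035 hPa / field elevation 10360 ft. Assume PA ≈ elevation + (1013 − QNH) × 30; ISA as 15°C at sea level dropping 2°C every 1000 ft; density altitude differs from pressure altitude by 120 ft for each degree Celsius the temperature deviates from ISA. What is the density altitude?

Pressure altitude = 10360 + (1013 − 1035) × 30 = 10360 + (-660) = 9700 ft.
ISA temperature at 9700 ft = 15 − 2 × (9700/1000) = -4.4°C.
ISA deviation = -11 − (-4.4) = -6.6°C.
Density altitude = 9700 + 120 × (-6.6) = 8908 ft.

8908 ft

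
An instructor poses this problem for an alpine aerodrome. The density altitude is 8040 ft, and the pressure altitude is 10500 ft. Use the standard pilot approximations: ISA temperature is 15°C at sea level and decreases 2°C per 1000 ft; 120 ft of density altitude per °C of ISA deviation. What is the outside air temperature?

Density altitude − pressure altitude = 8040 − 10500 = -2460 ft.
At 120 ft/°C that is an ISA deviation of -2460/120 = -20.5°C.
ISA temperature at 10500 ft = 15 − 2 × (10500/1000) = -6°C.
OAT = ISA + deviation = -6 + (-20.5) = -26.5°C.

-26.5°C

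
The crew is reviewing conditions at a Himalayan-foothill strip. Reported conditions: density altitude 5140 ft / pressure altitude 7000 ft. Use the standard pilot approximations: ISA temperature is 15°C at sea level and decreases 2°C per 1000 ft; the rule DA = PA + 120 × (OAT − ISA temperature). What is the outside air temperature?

-14.5°C

Density altitude − pressure altitude = 5140 − 7000 = -1860 ft.
At 120 ft/°C that is an ISA deviation of -1860/120 = -15.5°C.
ISA temperature at 7000 ft = 15 − 2 × (7000/1000) = 1°C.
OAT = ISA + deviation = 1 + (-15.5) = -14.5°C.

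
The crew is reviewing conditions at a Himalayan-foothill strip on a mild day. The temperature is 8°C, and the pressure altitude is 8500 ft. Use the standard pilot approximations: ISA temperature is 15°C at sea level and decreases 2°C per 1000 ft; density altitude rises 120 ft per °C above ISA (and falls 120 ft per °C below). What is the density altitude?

ISA temperature at 8500 ft = 15 − 2 × (8500/1000) = -2°C.
ISA deviation = 8 − (-2) = +10°C.
Density altitude = 8500 + 120 × (10) = 8500 + (+1200) = 9700 ft.

9700 ft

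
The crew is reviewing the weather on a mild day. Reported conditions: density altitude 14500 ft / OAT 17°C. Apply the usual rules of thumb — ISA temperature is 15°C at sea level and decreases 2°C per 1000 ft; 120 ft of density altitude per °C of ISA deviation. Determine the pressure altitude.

DA = PA + 120 × (OAT − (15 − 2·PA/1000)) = PA + 120·OAT − 1800 + 0.24·PA = 1.24·PA + 120·OAT − 1800.
So 1.24·PA = 14500 − 120 × 17 + 1800 = 14260.
PA = 14260 / 1.24 = 11500 ft.

11500 ft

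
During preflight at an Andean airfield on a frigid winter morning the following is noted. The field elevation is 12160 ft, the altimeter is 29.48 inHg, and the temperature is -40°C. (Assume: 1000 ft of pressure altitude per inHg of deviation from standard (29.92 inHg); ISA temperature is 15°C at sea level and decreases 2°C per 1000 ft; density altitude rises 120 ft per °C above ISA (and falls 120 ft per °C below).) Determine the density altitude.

Pressure altitude = 12160 + (29.92 − 29.48) × 1000 = 12160 + (+440) = 12600 ft.
ISA temperature at 12600 ft = 15 − 2 × (12600/1000) = -10.2°C.
ISA deviation = -40 − (-10.2) = -29.8°C.
Density altitude = 12600 + 120 × (-29.8) = 9024 ft.

9024 ft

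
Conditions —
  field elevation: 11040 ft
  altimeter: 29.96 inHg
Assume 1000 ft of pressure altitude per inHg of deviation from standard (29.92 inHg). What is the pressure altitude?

Pressure correction = (29.92 − 29.96) × 1000 = -40 ft.
Pressure altitude = 11040 + (-40) = 11000 ft.

11000 ft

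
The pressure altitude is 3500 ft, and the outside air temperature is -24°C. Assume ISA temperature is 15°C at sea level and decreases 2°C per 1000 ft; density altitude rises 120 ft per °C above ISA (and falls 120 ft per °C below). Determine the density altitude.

ISA temperature at 3500 ft = 15 − 2 × (3500/1000) = 8°C.
ISA deviation = -24 − 8 = -32°C.
Density altitude = 3500 + 120 × (-32) = 3500 + (-3840) = -340 ft.

-340 ft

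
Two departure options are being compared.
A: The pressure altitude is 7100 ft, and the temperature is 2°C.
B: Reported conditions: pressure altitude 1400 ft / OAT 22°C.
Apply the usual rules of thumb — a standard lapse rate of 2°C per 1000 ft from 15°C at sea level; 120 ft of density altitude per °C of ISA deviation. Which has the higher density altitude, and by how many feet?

A by 4668 ft

A: ISA temp = 0.8°C, deviation +1.2°C, DA = 7100 + 120 × 1.2 = 7244 ft.
B: ISA temp = 12.2°C, deviation +9.8°C, DA = 1400 + 120 × 9.8 = 2576 ft.
A is higher by 7244 − 2576 = 4668 ft.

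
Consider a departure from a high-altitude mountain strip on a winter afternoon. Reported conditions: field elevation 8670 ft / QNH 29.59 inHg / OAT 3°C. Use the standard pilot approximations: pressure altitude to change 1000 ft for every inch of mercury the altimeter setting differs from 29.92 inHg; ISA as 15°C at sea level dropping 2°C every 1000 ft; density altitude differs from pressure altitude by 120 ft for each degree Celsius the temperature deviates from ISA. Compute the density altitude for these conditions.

Pressure altitude = 8670 + (29.92 − 29.59) × 1000 = 8670 + (+330) = 9000 ft.
ISA temperature at 9000 ft = 15 − 2 × (9000/1000) = -3°C.
ISA deviation = 3 − (-3) = +6°C.
Density altitude = 9000 + 120 × (6) = 9720 ft.

9720 ft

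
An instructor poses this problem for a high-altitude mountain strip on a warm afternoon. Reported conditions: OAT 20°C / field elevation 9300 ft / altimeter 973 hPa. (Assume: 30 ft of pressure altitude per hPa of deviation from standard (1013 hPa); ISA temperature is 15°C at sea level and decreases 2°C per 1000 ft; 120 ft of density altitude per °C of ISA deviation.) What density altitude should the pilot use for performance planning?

13620 ft

Pressure altitude = 9300 + (1013 − 973) × 30 = 9300 + (+1200) = 10500 ft.
ISA temperature at 10500 ft = 15 − 2 × (10500/1000) = -6°C.
ISA deviation = 20 − (-6) = +26°C.
Density altitude = 10500 + 120 × (26) = 13620 ft.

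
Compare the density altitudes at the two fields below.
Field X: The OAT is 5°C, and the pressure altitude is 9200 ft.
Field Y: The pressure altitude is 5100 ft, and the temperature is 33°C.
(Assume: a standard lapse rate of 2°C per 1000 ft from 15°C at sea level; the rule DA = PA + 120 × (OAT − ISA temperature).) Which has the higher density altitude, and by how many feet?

Field X by 1724 ft

Field X: ISA temp = -3.4°C, deviation +8.4°C, DA = 9200 + 120 × 8.4 = 10208 ft.
Field Y: ISA temp = 4.8°C, deviation +28.2°C, DA = 5100 + 120 × 28.2 = 8484 ft.
Field X is higher by 10208 − 8484 = 1724 ft.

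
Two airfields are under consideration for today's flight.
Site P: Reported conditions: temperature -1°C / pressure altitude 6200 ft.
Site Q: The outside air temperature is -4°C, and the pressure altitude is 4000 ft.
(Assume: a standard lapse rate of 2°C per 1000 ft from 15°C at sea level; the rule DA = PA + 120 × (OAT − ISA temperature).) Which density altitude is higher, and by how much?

Site P: ISA temp = 2.6°C, deviation -3.6°C, DA = 6200 + 120 × (-3.6) = 5768 ft.
Site Q: ISA temp = 7°C, deviation -11°C, DA = 4000 + 120 × (-11) = 2680 ft.
Site P is higher by 5768 − 2680 = 3088 ft.

Site P by 3088 ft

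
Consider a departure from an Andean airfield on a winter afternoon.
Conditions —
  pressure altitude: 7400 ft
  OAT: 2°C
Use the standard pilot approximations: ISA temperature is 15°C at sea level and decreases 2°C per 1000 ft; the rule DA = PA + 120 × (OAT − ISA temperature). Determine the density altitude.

ISA temperature at 7400 ft = 15 − 2 × (7400/1000) = 0.2°C.
ISA deviation = 2 − 0.2 = +1.8°C.
Density altitude = 7400 + 120 × (1.8) = 7400 + (+216) = 7616 ft.

7616 ft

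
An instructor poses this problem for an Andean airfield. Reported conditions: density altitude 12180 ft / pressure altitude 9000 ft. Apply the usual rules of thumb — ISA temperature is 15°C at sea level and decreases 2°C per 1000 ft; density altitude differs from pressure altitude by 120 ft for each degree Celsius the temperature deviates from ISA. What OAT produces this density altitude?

Density altitude − pressure altitude = 12180 − 9000 = +3180 ft.
At 120 ft/°C that is an ISA deviation of 3180/120 = +26.5°C.
ISA temperature at 9000 ft = 15 − 2 × (9000/1000) = -3°C.
OAT = ISA + deviation = -3 + (+26.5) = 23.5°C.

23.5°C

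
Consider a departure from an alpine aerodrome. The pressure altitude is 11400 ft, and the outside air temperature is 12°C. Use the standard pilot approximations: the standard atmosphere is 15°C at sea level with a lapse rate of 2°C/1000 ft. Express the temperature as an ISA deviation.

ISA temperature at 11400 ft = 15 − 2 × (11400/1000) = -7.8°C.
Deviation = OAT − ISA = 12 − (-7.8) = +19.8°C.

ISA+19.8°C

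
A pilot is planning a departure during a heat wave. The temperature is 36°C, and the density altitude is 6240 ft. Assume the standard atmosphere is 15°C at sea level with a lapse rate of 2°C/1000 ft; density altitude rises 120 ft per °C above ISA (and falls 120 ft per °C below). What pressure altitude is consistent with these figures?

DA = PA + 120 × (OAT − (15 − 2·PA/1000)) = PA + 120·OAT − 1800 + 0.24·PA = 1.24·PA + 120·OAT − 1800.
So 1.24·PA = 6240 − 120 × 36 + 1800 = 3720.
PA = 3720 / 1.24 = 3000 ft.

3000 ft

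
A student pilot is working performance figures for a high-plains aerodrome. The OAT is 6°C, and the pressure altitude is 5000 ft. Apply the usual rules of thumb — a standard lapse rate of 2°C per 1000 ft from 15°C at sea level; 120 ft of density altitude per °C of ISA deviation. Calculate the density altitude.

ISA temperature at 5000 ft = 15 − 2 × (5000/1000) = 5°C.
ISA deviation = 6 − 5 = +1°C.
Density altitude = 5000 + 120 × (1) = 5000 + (+120) = 5120 ft.

5120 ft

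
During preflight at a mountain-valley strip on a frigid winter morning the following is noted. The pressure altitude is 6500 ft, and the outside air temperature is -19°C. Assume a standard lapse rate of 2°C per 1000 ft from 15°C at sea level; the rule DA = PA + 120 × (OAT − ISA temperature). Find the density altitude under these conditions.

3980 ft

ISA temperature at 6500 ft = 15 − 2 × (6500/1000) = 2°C.
ISA deviation = -19 − 2 = -21°C.
Density altitude = 6500 + 120 × (-21) = 6500 + (-2520) = 3980 ft.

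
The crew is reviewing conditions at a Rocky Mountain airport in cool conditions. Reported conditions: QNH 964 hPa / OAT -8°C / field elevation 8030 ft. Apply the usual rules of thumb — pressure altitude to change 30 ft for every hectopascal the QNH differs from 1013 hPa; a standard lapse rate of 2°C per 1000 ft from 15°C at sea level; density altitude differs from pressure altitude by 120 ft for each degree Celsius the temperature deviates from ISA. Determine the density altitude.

Pressure altitude = 8030 + (1013 − 964) × 30 = 8030 + (+1470) = 9500 ft.
ISA temperature at 9500 ft = 15 − 2 × (9500/1000) = -4°C.
ISA deviation = -8 − (-4) = -4°C.
Density altitude = 9500 + 120 × (-4) = 9020 ft.

9020 ft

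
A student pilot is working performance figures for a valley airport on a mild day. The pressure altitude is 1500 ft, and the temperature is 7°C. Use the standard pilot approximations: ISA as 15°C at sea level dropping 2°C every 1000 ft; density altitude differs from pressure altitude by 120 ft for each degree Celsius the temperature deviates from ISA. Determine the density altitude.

900 ft

ISA temperature at 1500 ft = 15 − 2 × (1500/1000) = 12°C.
ISA deviation = 7 − 12 = -5°C.
Density altitude = 1500 + 120 × (-5) = 1500 + (-600) = 900 ft.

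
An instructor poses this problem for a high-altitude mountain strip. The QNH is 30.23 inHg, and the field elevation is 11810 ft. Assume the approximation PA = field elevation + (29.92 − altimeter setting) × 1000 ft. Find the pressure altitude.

Pressure correction = (29.92 − 30.23) × 1000 = -310 ft.
Pressure altitude = 11810 + (-310) = 11500 ft.

11500 ft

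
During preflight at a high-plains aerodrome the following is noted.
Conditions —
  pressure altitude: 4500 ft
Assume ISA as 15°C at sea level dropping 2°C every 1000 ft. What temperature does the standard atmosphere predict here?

6°C

ISA temperature = 15 − 2 × (4500/1000) = 15 − 9 = 6°C.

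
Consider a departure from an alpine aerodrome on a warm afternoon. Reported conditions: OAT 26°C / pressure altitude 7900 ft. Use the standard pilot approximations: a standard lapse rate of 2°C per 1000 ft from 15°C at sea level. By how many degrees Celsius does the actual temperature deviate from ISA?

ISA+26.8°C

ISA temperature at 7900 ft = 15 − 2 × (7900/1000) = -0.8°C.
Deviation = OAT − ISA = 26 − (-0.8) = +26.8°C.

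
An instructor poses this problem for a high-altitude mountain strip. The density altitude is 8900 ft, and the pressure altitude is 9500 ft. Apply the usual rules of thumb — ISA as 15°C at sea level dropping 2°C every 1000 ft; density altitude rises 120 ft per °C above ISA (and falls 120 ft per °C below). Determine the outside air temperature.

Density altitude − pressure altitude = 8900 − 9500 = -600 ft.
At 120 ft/°C that is an ISA deviation of -600/120 = -5°C.
ISA temperature at 9500 ft = 15 − 2 × (9500/1000) = -4°C.
OAT = ISA + deviation = -4 + (-5) = -9°C.

-9°C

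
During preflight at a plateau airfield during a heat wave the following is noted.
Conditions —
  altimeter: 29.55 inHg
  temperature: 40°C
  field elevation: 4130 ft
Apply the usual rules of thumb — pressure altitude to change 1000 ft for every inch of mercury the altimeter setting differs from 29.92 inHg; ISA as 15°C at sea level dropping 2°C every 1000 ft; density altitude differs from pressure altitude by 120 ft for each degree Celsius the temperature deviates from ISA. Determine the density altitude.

8580 ft

Pressure altitude = 4130 + (29.92 − 29.55) × 1000 = 4130 + (+370) = 4500 ft.
ISA temperature at 4500 ft = 15 − 2 × (4500/1000) = 6°C.
ISA deviation = 40 − 6 = +34°C.
Density altitude = 4500 + 120 × (34) = 8580 ft.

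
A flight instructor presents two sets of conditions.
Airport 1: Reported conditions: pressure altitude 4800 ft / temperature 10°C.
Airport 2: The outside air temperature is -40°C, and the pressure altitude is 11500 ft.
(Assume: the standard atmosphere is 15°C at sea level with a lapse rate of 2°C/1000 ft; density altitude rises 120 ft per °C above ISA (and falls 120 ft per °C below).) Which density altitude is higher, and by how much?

Airport 1: ISA temp = 5.4°C, deviation +4.6°C, DA = 4800 + 120 × 4.6 = 5352 ft.
Airport 2: ISA temp = -8°C, deviation -32°C, DA = 11500 + 120 × (-32) = 7660 ft.
Airport 2 is higher by 7660 − 5352 = 2308 ft.

Airport 2 by 2308 ft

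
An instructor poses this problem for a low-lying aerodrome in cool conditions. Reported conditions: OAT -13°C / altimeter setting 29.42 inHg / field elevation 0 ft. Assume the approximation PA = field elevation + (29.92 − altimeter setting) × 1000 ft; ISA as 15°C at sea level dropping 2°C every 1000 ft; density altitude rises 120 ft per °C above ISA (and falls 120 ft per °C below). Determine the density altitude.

Pressure altitude = 0 + (29.92 − 29.42) × 1000 = 0 + (+500) = 500 ft.
ISA temperature at 500 ft = 15 − 2 × (500/1000) = 14°C.
ISA deviation = -13 − 14 = -27°C.
Density altitude = 500 + 120 × (-27) = -2740 ft.

-2740 ft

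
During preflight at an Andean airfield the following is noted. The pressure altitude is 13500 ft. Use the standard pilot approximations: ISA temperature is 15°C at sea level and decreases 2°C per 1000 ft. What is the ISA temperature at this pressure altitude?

ISA temperature = 15 − 2 × (13500/1000) = 15 − 27 = -12°C.

-12°C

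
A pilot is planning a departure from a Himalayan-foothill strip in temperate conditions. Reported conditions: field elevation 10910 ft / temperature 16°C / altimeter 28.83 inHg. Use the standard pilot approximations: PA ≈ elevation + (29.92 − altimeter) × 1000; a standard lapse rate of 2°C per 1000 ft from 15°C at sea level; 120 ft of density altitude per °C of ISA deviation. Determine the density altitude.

Pressure altitude = 10910 + (29.92 − 28.83) × 1000 = 10910 + (+1090) = 12000 ft.
ISA temperature at 12000 ft = 15 − 2 × (12000/1000) = -9°C.
ISA deviation = 16 − (-9) = +25°C.
Density altitude = 12000 + 120 × (25) = 15000 ft.

15000 ft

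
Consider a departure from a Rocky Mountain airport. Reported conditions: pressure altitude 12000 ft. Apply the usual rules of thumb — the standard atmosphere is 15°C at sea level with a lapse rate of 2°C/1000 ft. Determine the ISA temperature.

-9°C

ISA temperature = 15 − 2 × (12000/1000) = 15 − 24 = -9°C.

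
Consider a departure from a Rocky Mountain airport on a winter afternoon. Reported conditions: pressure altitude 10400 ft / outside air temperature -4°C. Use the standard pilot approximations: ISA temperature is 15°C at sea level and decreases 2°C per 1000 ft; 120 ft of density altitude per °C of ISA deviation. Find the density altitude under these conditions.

ISA temperature at 10400 ft = 15 − 2 × (10400/1000) = -5.8°C.
ISA deviation = -4 − (-5.8) = +1.8°C.
Density altitude = 10400 + 120 × (1.8) = 10400 + (+216) = 10616 ft.

10616 ft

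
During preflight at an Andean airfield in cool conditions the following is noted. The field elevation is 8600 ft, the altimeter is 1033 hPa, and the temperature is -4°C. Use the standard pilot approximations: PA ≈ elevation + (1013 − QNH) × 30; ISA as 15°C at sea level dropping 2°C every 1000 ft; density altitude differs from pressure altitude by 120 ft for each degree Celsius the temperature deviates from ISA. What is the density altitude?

7640 ft

Pressure altitude = 8600 + (1013 − 1033) × 30 = 8600 + (-600) = 8000 ft.
ISA temperature at 8000 ft = 15 − 2 × (8000/1000) = -1°C.
ISA deviation = -4 − (-1) = -3°C.
Density altitude = 8000 + 120 × (-3) = 7640 ft.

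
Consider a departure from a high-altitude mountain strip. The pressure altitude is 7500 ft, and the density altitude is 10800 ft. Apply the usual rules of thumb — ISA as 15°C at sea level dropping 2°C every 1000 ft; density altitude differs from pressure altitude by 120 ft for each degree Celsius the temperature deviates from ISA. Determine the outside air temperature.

Density altitude − pressure altitude = 10800 − 7500 = +3300 ft.
At 120 ft/°C that is an ISA deviation of 3300/120 = +27.5°C.
ISA temperature at 7500 ft = 15 − 2 × (7500/1000) = 0°C.
OAT = ISA + deviation = 0 + (+27.5) = 27.5°C.

27.5°C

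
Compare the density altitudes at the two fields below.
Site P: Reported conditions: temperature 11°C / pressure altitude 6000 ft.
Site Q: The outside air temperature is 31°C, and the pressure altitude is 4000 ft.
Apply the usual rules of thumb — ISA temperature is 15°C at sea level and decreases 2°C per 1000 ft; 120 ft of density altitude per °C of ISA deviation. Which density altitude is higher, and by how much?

Site P: ISA temp = 3°C, deviation +8°C, DA = 6000 + 120 × 8 = 6960 ft.
Site Q: ISA temp = 7°C, deviation +24°C, DA = 4000 + 120 × 24 = 6880 ft.
Site P is higher by 6960 − 6880 = 80 ft.

Site P by 80 ft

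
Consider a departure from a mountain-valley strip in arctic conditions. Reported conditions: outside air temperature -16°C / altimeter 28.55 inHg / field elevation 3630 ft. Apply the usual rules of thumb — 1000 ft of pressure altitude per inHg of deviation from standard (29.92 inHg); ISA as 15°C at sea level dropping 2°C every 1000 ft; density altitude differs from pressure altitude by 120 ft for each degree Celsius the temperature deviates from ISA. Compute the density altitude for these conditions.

2480 ft

Pressure altitude = 3630 + (29.92 − 28.55) × 1000 = 3630 + (+1370) = 5000 ft.
ISA temperature at 5000 ft = 15 − 2 × (5000/1000) = 5°C.
ISA deviation = -16 − 5 = -21°C.
Density altitude = 5000 + 120 × (-21) = 2480 ft.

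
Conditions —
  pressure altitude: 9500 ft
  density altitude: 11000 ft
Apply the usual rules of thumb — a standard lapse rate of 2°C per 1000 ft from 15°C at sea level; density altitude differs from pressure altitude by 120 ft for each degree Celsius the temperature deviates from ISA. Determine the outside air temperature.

8.5°C

Density altitude − pressure altitude = 11000 − 9500 = +1500 ft.
At 120 ft/°C that is an ISA deviation of 1500/120 = +12.5°C.
ISA temperature at 9500 ft = 15 − 2 × (9500/1000) = -4°C.
OAT = ISA + deviation = -4 + (+12.5) = 8.5°C.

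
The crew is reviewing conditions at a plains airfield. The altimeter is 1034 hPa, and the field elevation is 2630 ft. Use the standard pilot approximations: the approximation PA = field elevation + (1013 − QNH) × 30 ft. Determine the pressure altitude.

2000 ft

Pressure correction = (1013 − 1034) × 30 = -630 ft.
Pressure altitude = 2630 + (-630) = 2000 ft.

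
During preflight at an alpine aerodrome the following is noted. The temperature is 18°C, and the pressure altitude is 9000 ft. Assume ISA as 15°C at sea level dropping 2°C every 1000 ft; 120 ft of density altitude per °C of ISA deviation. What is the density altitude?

ISA temperature at 9000 ft = 15 − 2 × (9000/1000) = -3°C.
ISA deviation = 18 − (-3) = +21°C.
Density altitude = 9000 + 120 × (21) = 9000 + (+2520) = 11520 ft.

11520 ft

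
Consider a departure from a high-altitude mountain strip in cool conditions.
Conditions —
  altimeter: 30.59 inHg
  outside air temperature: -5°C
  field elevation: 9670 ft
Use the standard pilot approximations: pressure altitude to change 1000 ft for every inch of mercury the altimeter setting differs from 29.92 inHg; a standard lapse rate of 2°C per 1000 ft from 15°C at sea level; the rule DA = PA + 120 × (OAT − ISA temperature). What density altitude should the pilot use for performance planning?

Pressure altitude = 9670 + (29.92 − 30.59) × 1000 = 9670 + (-670) = 9000 ft.
ISA temperature at 9000 ft = 15 − 2 × (9000/1000) = -3°C.
ISA deviation = -5 − (-3) = -2°C.
Density altitude = 9000 + 120 × (-2) = 8760 ft.

8760 ft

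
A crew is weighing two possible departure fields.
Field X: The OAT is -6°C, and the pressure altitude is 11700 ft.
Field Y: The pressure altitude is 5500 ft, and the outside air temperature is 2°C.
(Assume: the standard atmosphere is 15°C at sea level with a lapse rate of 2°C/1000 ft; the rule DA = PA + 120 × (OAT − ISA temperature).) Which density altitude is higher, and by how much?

Field X: ISA temp = -8.4°C, deviation +2.4°C, DA = 11700 + 120 × 2.4 = 11988 ft.
Field Y: ISA temp = 4°C, deviation -2°C, DA = 5500 + 120 × (-2) = 5260 ft.
Field X is higher by 11988 − 5260 = 6728 ft.

Field X by 6728 ft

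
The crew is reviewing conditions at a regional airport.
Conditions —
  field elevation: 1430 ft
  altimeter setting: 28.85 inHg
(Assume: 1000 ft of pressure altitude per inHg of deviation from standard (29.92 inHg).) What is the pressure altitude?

2500 ft

Pressure correction = (29.92 − 28.85) × 1000 = +1070 ft.
Pressure altitude = 1430 + (+1070) = 2500 ft.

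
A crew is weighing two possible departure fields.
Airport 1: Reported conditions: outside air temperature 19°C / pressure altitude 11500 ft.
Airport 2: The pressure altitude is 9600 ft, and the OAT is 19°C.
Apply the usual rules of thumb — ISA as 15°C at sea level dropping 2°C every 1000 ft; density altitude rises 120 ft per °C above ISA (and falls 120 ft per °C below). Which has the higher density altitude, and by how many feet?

Airport 1 by 2356 ft

Airport 1: ISA temp = -8°C, deviation +27°C, DA = 11500 + 120 × 27 = 14740 ft.
Airport 2: ISA temp = -4.2°C, deviation +23.2°C, DA = 9600 + 120 × 23.2 = 12384 ft.
Airport 1 is higher by 14740 − 12384 = 2356 ft.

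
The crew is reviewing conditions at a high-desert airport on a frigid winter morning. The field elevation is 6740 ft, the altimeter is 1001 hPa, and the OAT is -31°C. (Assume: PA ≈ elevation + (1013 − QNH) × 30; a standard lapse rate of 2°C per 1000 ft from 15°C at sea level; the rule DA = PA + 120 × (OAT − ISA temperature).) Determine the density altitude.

Pressure altitude = 6740 + (1013 − 1001) × 30 = 6740 + (+360) = 7100 ft.
ISA temperature at 7100 ft = 15 − 2 × (7100/1000) = 0.8°C.
ISA deviation = -31 − 0.8 = -31.8°C.
Density altitude = 7100 + 120 × (-31.8) = 3284 ft.

3284 ft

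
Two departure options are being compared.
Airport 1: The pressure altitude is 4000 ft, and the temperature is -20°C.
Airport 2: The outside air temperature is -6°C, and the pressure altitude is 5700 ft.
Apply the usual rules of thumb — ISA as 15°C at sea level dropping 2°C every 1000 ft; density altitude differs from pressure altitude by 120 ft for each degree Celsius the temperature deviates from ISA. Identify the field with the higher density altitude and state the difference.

Airport 2 by 3788 ft

Airport 1: ISA temp = 7°C, deviation -27°C, DA = 4000 + 120 × (-27) = 760 ft.
Airport 2: ISA temp = 3.6°C, deviation -9.6°C, DA = 5700 + 120 × (-9.6) = 4548 ft.
Airport 2 is higher by 4548 − 760 = 3788 ft.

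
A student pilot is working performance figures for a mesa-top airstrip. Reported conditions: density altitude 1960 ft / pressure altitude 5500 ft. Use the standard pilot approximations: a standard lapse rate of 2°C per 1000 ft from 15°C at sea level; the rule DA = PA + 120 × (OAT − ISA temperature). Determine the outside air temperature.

-25.5°C

Density altitude − pressure altitude = 1960 − 5500 = -3540 ft.
At 120 ft/°C that is an ISA deviation of -3540/120 = -29.5°C.
ISA temperature at 5500 ft = 15 − 2 × (5500/1000) = 4°C.
OAT = ISA + deviation = 4 + (-29.5) = -25.5°C.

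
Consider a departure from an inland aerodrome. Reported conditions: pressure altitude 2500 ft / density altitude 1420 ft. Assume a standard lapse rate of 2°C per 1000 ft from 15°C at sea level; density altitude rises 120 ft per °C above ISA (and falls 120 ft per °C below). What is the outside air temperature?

Density altitude − pressure altitude = 1420 − 2500 = -1080 ft.
At 120 ft/°C that is an ISA deviation of -1080/120 = -9°C.
ISA temperature at 2500 ft = 15 − 2 × (2500/1000) = 10°C.
OAT = ISA + deviation = 10 + (-9) = 1°C.

1°C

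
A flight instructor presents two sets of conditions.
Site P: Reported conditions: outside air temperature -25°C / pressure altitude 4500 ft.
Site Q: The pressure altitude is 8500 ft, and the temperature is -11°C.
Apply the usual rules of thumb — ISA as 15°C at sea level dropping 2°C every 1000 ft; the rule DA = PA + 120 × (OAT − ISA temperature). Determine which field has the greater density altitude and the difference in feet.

Site Q by 6640 ft

Site P: ISA temp = 6°C, deviation -31°C, DA = 4500 + 120 × (-31) = 780 ft.
Site Q: ISA temp = -2°C, deviation -9°C, DA = 8500 + 120 × (-9) = 7420 ft.
Site Q is higher by 7420 − 780 = 6640 ft.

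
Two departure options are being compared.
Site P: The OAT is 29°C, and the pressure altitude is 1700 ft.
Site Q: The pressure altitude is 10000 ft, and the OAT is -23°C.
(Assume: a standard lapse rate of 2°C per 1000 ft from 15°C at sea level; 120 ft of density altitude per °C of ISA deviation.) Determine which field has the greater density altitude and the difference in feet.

Site P: ISA temp = 11.6°C, deviation +17.4°C, DA = 1700 + 120 × 17.4 = 3788 ft.
Site Q: ISA temp = -5°C, deviation -18°C, DA = 10000 + 120 × (-18) = 7840 ft.
Site Q is higher by 7840 − 3788 = 4052 ft.

Site Q by 4052 ft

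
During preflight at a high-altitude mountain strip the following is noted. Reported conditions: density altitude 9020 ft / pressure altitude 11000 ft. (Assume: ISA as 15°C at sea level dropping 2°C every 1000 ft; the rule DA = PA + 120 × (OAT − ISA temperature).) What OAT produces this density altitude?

Density altitude − pressure altitude = 9020 − 11000 = -1980 ft.
At 120 ft/°C that is an ISA deviation of -1980/120 = -16.5°C.
ISA temperature at 11000 ft = 15 − 2 × (11000/1000) = -7°C.
OAT = ISA + deviation = -7 + (-16.5) = -23.5°C.

-23.5°C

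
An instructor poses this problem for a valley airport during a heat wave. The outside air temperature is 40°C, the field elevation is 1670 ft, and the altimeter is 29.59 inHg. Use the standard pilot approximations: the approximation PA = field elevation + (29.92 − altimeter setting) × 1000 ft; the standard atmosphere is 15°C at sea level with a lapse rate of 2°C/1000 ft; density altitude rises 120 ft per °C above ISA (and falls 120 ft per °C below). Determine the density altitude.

Pressure altitude = 1670 + (29.92 − 29.59) × 1000 = 1670 + (+330) = 2000 ft.
ISA temperature at 2000 ft = 15 − 2 × (2000/1000) = 11°C.
ISA deviation = 40 − 11 = +29°C.
Density altitude = 2000 + 120 × (29) = 5480 ft.

5480 ft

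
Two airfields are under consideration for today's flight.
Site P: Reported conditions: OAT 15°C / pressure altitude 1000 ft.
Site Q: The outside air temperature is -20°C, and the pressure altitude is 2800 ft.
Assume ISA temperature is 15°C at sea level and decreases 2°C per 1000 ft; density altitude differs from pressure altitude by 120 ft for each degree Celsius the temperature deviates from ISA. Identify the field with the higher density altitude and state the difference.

Site P by 1968 ft

Site P: ISA temp = 13°C, deviation +2°C, DA = 1000 + 120 × 2 = 1240 ft.
Site Q: ISA temp = 9.4°C, deviation -29.4°C, DA = 2800 + 120 × (-29.4) = -728 ft.
Site P is higher by 1240 − (-728) = 1968 ft.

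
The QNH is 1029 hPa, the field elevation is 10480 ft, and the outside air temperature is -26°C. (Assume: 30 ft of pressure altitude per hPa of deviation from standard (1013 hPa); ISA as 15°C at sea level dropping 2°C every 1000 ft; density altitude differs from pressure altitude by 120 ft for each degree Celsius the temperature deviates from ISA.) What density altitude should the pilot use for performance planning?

Pressure altitude = 10480 + (1013 − 1029) × 30 = 10480 + (-480) = 10000 ft.
ISA temperature at 10000 ft = 15 − 2 × (10000/1000) = -5°C.
ISA deviation = -26 − (-5) = -21°C.
Density altitude = 10000 + 120 × (-21) = 7480 ft.

7480 ft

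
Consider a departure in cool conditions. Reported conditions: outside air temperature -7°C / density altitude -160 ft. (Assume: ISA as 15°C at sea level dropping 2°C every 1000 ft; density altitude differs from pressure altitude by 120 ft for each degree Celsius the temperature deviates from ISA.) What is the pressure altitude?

DA = PA + 120 × (OAT − (15 − 2·PA/1000)) = PA + 120·OAT − 1800 + 0.24·PA = 1.24·PA + 120·OAT − 1800.
So 1.24·PA = -160 − 120 × (-7) + 1800 = 2480.
PA = 2480 / 1.24 = 2000 ft.

2000 ft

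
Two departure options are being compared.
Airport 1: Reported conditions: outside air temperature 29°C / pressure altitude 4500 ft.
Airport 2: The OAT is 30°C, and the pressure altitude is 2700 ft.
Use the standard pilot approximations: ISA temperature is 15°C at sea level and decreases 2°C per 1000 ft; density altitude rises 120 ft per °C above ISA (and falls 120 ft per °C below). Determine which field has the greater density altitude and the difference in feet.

Airport 1: ISA temp = 6°C, deviation +23°C, DA = 4500 + 120 × 23 = 7260 ft.
Airport 2: ISA temp = 9.6°C, deviation +20.4°C, DA = 2700 + 120 × 20.4 = 5148 ft.
Airport 1 is higher by 7260 − 5148 = 2112 ft.

Airport 1 by 2112 ft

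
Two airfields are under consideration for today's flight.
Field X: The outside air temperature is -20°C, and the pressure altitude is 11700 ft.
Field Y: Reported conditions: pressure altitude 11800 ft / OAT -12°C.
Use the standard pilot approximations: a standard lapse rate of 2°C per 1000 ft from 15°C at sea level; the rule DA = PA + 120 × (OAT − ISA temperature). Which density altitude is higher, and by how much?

Field Y by 1084 ft

Field X: ISA temp = -8.4°C, deviation -11.6°C, DA = 11700 + 120 × (-11.6) = 10308 ft.
Field Y: ISA temp = -8.6°C, deviation -3.4°C, DA = 11800 + 120 × (-3.4) = 11392 ft.
Field Y is higher by 11392 − 10308 = 1084 ft.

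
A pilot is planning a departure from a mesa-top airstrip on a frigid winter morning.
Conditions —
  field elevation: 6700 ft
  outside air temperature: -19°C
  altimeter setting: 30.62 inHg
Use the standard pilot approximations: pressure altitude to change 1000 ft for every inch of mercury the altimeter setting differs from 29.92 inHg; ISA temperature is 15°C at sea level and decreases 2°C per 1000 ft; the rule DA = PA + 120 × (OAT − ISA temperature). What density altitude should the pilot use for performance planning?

3360 ft

Pressure altitude = 6700 + (29.92 − 30.62) × 1000 = 6700 + (-700) = 6000 ft.
ISA temperature at 6000 ft = 15 − 2 × (6000/1000) = 3°C.
ISA deviation = -19 − 3 = -22°C.
Density altitude = 6000 + 120 × (-22) = 3360 ft.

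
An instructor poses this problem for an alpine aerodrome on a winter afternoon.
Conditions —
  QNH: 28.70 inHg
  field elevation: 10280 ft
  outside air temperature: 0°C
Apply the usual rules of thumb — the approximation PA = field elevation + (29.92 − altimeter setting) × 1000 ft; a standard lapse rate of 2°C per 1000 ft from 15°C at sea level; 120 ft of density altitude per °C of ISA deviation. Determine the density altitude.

12460 ft

Pressure altitude = 10280 + (29.92 − 28.70) × 1000 = 10280 + (+1220) = 11500 ft.
ISA temperature at 11500 ft = 15 − 2 × (11500/1000) = -8°C.
ISA deviation = 0 − (-8) = +8°C.
Density altitude = 11500 + 120 × (8) = 12460 ft.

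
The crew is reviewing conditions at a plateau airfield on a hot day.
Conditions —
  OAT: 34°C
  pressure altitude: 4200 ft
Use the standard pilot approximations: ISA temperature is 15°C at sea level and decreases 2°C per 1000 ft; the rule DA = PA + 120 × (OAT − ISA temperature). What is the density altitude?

ISA temperature at 4200 ft = 15 − 2 × (4200/1000) = 6.6°C.
ISA deviation = 34 − 6.6 = +27.4°C.
Density altitude = 4200 + 120 × (27.4) = 4200 + (+3288) = 7488 ft.

7488 ft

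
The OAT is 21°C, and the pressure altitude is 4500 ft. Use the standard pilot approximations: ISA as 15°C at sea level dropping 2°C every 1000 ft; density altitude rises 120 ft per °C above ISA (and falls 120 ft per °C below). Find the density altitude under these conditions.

ISA temperature at 4500 ft = 15 − 2 × (4500/1000) = 6°C.
ISA deviation = 21 − 6 = +15°C.
Density altitude = 4500 + 120 × (15) = 4500 + (+1800) = 6300 ft.

6300 ft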